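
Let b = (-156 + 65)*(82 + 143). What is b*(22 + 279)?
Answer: -6162975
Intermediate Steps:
b = -20475 (b = -91*225 = -20475)
b*(22 + 279) = -20475*(22 + 279) = -20475*301 = -6162975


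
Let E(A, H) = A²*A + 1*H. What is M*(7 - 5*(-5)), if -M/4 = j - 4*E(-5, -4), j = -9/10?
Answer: -329664/5 ≈ -65933.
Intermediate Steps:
j = -9/10 (j = -9*⅒ = -9/10 ≈ -0.90000)
E(A, H) = H + A³ (E(A, H) = A³ + H = H + A³)
M = -10302/5 (M = -4*(-9/10 - 4*(-4 + (-5)³)) = -4*(-9/10 - 4*(-4 - 125)) = -4*(-9/10 - 4*(-129)) = -4*(-9/10 + 516) = -4*5151/10 = -10302/5 ≈ -2060.4)
M*(7 - 5*(-5)) = -10302*(7 - 5*(-5))/5 = -10302*(7 + 25)/5 = -10302/5*32 = -329664/5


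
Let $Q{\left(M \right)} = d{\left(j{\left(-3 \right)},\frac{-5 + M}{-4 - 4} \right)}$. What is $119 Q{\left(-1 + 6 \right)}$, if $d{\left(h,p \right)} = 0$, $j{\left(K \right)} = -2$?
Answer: $0$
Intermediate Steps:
$Q{\left(M \right)} = 0$
$119 Q{\left(-1 + 6 \right)} = 119 \cdot 0 = 0$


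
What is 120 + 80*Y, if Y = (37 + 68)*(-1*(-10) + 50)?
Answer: 504120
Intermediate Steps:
Y = 6300 (Y = 105*(10 + 50) = 105*60 = 6300)
120 + 80*Y = 120 + 80*6300 = 120 + 504000 = 504120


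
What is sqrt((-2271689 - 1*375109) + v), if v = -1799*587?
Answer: I*sqrt(3702811) ≈ 1924.3*I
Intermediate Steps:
v = -1056013
sqrt((-2271689 - 1*375109) + v) = sqrt((-2271689 - 1*375109) - 1056013) = sqrt((-2271689 - 375109) - 1056013) = sqrt(-2646798 - 1056013) = sqrt(-3702811) = I*sqrt(3702811)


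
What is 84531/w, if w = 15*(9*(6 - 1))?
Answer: 28177/225 ≈ 125.23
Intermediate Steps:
w = 675 (w = 15*(9*5) = 15*45 = 675)
84531/w = 84531/675 = 84531*(1/675) = 28177/225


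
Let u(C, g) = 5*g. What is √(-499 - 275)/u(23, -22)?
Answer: -3*I*√86/110 ≈ -0.25292*I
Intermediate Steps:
√(-499 - 275)/u(23, -22) = √(-499 - 275)/((5*(-22))) = √(-774)/(-110) = (3*I*√86)*(-1/110) = -3*I*√86/110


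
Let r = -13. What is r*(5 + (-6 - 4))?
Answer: 65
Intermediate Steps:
r*(5 + (-6 - 4)) = -13*(5 + (-6 - 4)) = -13*(5 - 10) = -13*(-5) = 65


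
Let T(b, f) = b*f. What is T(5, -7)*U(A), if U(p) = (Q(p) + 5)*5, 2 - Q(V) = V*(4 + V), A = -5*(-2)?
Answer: 23275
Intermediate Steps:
A = 10
Q(V) = 2 - V*(4 + V)
U(p) = 35 - 20*p - 5*p² (U(p) = ((2 - p² - 4*p) + 5)*5 = (7 - p² - 4*p)*5 = 35 - 20*p - 5*p²)
T(5, -7)*U(A) = (5*(-7))*(35 - 20*10 - 5*10²) = -35*(35 - 200 - 5*100) = -35*(35 - 200 - 500) = -35*(-665) = 23275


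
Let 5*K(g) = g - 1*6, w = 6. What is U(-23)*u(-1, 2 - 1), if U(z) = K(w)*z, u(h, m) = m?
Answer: 0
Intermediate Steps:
K(g) = -6/5 + g/5 (K(g) = (g - 1*6)/5 = (g - 6)/5 = (-6 + g)/5 = -6/5 + g/5)
U(z) = 0 (U(z) = (-6/5 + (1/5)*6)*z = (-6/5 + 6/5)*z = 0*z = 0)
U(-23)*u(-1, 2 - 1) = 0*(2 - 1) = 0*1 = 0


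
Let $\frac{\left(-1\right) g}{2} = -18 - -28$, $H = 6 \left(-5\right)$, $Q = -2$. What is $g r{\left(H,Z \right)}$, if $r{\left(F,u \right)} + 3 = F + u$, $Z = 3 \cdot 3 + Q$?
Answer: $520$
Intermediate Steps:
$H = -30$
$g = -20$ ($g = - 2 \left(-18 - -28\right) = - 2 \left(-18 + 28\right) = \left(-2\right) 10 = -20$)
$Z = 7$ ($Z = 3 \cdot 3 - 2 = 9 - 2 = 7$)
$r{\left(F,u \right)} = -3 + F + u$ ($r{\left(F,u \right)} = -3 + \left(F + u\right) = -3 + F + u$)
$g r{\left(H,Z \right)} = - 20 \left(-3 - 30 + 7\right) = \left(-20\right) \left(-26\right) = 520$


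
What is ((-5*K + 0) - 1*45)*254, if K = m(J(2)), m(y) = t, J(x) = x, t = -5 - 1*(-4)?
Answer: -10160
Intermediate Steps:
t = -1 (t = -5 + 4 = -1)
m(y) = -1
K = -1
((-5*K + 0) - 1*45)*254 = ((-5*(-1) + 0) - 1*45)*254 = ((5 + 0) - 45)*254 = (5 - 45)*254 = -40*254 = -10160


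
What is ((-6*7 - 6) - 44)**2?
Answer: 8464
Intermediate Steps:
((-6*7 - 6) - 44)**2 = ((-42 - 6) - 44)**2 = (-48 - 44)**2 = (-92)**2 = 8464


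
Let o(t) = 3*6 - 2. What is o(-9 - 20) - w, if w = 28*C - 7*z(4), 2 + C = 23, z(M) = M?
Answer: -544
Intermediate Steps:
C = 21 (C = -2 + 23 = 21)
o(t) = 16 (o(t) = 18 - 2 = 16)
w = 560 (w = 28*21 - 7*4 = 588 - 28 = 560)
o(-9 - 20) - w = 16 - 1*560 = 16 - 560 = -544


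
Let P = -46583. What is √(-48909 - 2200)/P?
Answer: -I*√51109/46583 ≈ -0.0048531*I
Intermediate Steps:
√(-48909 - 2200)/P = √(-48909 - 2200)/(-46583) = √(-51109)*(-1/46583) = (I*√51109)*(-1/46583) = -I*√51109/46583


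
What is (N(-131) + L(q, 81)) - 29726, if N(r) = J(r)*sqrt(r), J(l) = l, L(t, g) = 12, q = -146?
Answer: -29714 - 131*I*sqrt(131) ≈ -29714.0 - 1499.4*I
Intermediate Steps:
N(r) = r**(3/2) (N(r) = r*sqrt(r) = r**(3/2))
(N(-131) + L(q, 81)) - 29726 = ((-131)**(3/2) + 12) - 29726 = (-131*I*sqrt(131) + 12) - 29726 = (12 - 131*I*sqrt(131)) - 29726 = -29714 - 131*I*sqrt(131)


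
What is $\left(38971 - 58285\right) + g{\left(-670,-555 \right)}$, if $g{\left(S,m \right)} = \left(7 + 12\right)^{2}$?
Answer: $-18953$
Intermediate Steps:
$g{\left(S,m \right)} = 361$ ($g{\left(S,m \right)} = 19^{2} = 361$)
$\left(38971 - 58285\right) + g{\left(-670,-555 \right)} = \left(38971 - 58285\right) + 361 = -19314 + 361 = -18953$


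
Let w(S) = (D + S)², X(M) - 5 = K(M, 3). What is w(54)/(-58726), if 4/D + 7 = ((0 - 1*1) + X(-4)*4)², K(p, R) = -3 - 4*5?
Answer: -10324270208/207917083323 ≈ -0.049656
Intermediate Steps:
K(p, R) = -23 (K(p, R) = -3 - 20 = -23)
X(M) = -18 (X(M) = 5 - 23 = -18)
D = 2/2661 (D = 4/(-7 + ((0 - 1*1) - 18*4)²) = 4/(-7 + ((0 - 1) - 72)²) = 4/(-7 + (-1 - 72)²) = 4/(-7 + (-73)²) = 4/(-7 + 5329) = 4/5322 = 4*(1/5322) = 2/2661 ≈ 0.00075160)
w(S) = (2/2661 + S)²
w(54)/(-58726) = ((2 + 2661*54)²/7080921)/(-58726) = ((2 + 143694)²/7080921)*(-1/58726) = ((1/7080921)*143696²)*(-1/58726) = ((1/7080921)*20648540416)*(-1/58726) = (20648540416/7080921)*(-1/58726) = -10324270208/207917083323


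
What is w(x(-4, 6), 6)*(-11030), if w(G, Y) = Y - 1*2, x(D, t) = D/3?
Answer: -44120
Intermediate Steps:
x(D, t) = D/3 (x(D, t) = D*(⅓) = D/3)
w(G, Y) = -2 + Y (w(G, Y) = Y - 2 = -2 + Y)
w(x(-4, 6), 6)*(-11030) = (-2 + 6)*(-11030) = 4*(-11030) = -44120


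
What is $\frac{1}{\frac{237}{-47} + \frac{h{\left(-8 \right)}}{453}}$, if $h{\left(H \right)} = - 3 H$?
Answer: $- \frac{7097}{35411} \approx -0.20042$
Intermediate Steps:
$\frac{1}{\frac{237}{-47} + \frac{h{\left(-8 \right)}}{453}} = \frac{1}{\frac{237}{-47} + \frac{\left(-3\right) \left(-8\right)}{453}} = \frac{1}{237 \left(- \frac{1}{47}\right) + 24 \cdot \frac{1}{453}} = \frac{1}{- \frac{237}{47} + \frac{8}{151}} = \frac{1}{- \frac{35411}{7097}} = - \frac{7097}{35411}$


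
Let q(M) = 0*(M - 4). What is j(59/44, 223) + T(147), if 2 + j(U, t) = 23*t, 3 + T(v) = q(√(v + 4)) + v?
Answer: 5271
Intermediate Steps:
q(M) = 0 (q(M) = 0*(-4 + M) = 0)
T(v) = -3 + v (T(v) = -3 + (0 + v) = -3 + v)
j(U, t) = -2 + 23*t
j(59/44, 223) + T(147) = (-2 + 23*223) + (-3 + 147) = (-2 + 5129) + 144 = 5127 + 144 = 5271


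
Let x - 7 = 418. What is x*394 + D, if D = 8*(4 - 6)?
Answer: 167434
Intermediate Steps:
x = 425 (x = 7 + 418 = 425)
D = -16 (D = 8*(-2) = -16)
x*394 + D = 425*394 - 16 = 167450 - 16 = 167434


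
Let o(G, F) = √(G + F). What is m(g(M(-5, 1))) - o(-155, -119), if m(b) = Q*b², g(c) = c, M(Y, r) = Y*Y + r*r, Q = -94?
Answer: -63544 - I*√274 ≈ -63544.0 - 16.553*I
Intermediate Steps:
M(Y, r) = Y² + r²
o(G, F) = √(F + G)
m(b) = -94*b²
m(g(M(-5, 1))) - o(-155, -119) = -94*((-5)² + 1²)² - √(-119 - 155) = -94*(25 + 1)² - √(-274) = -94*26² - I*√274 = -94*676 - I*√274 = -63544 - I*√274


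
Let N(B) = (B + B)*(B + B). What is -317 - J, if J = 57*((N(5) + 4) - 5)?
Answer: -5960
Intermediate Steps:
N(B) = 4*B**2 (N(B) = (2*B)*(2*B) = 4*B**2)
J = 5643 (J = 57*((4*5**2 + 4) - 5) = 57*((4*25 + 4) - 5) = 57*((100 + 4) - 5) = 57*(104 - 5) = 57*99 = 5643)
-317 - J = -317 - 1*5643 = -317 - 5643 = -5960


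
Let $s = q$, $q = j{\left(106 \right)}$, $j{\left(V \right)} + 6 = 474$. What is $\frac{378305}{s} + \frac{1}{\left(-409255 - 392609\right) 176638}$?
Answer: $\frac{165379595728183}{204590610224} \approx 808.34$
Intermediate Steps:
$j{\left(V \right)} = 468$ ($j{\left(V \right)} = -6 + 474 = 468$)
$q = 468$
$s = 468$
$\frac{378305}{s} + \frac{1}{\left(-409255 - 392609\right) 176638} = \frac{378305}{468} + \frac{1}{\left(-409255 - 392609\right) 176638} = 378305 \cdot \frac{1}{468} + \frac{1}{-801864} \cdot \frac{1}{176638} = \frac{378305}{468} - \frac{1}{141639653232} = \frac{165379595728183}{204590610224}$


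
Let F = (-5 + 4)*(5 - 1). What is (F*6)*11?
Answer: -264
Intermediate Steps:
F = -4 (F = -1*4 = -4)
(F*6)*11 = -4*6*11 = -24*11 = -264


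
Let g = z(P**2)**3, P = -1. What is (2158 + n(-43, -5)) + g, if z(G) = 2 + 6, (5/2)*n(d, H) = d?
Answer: 13264/5 ≈ 2652.8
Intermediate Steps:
n(d, H) = 2*d/5
z(G) = 8
g = 512 (g = 8**3 = 512)
(2158 + n(-43, -5)) + g = (2158 + (2/5)*(-43)) + 512 = (2158 - 86/5) + 512 = 10704/5 + 512 = 13264/5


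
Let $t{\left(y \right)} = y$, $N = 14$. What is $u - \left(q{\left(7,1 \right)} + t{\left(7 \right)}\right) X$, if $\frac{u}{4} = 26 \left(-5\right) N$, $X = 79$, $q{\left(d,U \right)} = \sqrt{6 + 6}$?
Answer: $-7833 - 158 \sqrt{3} \approx -8106.7$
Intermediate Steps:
$q{\left(d,U \right)} = 2 \sqrt{3}$ ($q{\left(d,U \right)} = \sqrt{12} = 2 \sqrt{3}$)
$u = -7280$ ($u = 4 \cdot 26 \left(-5\right) 14 = 4 \left(\left(-130\right) 14\right) = 4 \left(-1820\right) = -7280$)
$u - \left(q{\left(7,1 \right)} + t{\left(7 \right)}\right) X = -7280 - \left(2 \sqrt{3} + 7\right) 79 = -7280 - \left(7 + 2 \sqrt{3}\right) 79 = -7280 - \left(553 + 158 \sqrt{3}\right) = -7833 - 158 \sqrt{3}$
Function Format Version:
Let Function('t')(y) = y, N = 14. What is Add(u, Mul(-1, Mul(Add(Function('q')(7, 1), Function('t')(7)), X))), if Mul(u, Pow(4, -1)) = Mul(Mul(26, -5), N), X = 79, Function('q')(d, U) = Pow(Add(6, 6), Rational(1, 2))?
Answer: Add(-7833, Mul(-158, Pow(3, Rational(1, 2)))) ≈ -8106.7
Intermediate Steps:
Function('q')(d, U) = Mul(2, Pow(3, Rational(1, 2))) (Function('q')(d, U) = Pow(12, Rational(1, 2)) = Mul(2, Pow(3, Rational(1, 2))))
u = -7280 (u = Mul(4, Mul(Mul(26, -5), 14)) = Mul(4, Mul(-130, 14)) = Mul(4, -1820) = -7280)
Add(u, Mul(-1, Mul(Add(Function('q')(7, 1), Function('t')(7)), X))) = Add(-7280, Mul(-1, Mul(Add(Mul(2, Pow(3, Rational(1, 2))), 7), 79))) = Add(-7280, Mul(-1, Mul(Add(7, Mul(2, Pow(3, Rational(1, 2)))), 79))) = Add(-7280, Mul(-1, Add(553, Mul(158, Pow(3, Rational(1, 2)))))) = Add(-7280, Add(-553, Mul(-158, Pow(3, Rational(1, 2))))) = Add(-7833, Mul(-158, Pow(3, Rational(1, 2))))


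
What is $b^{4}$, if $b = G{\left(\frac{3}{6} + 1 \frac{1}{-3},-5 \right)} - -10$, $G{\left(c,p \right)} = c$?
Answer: $\frac{13845841}{1296} \approx 10684.0$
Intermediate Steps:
$b = \frac{61}{6}$ ($b = \left(\frac{3}{6} + 1 \frac{1}{-3}\right) - -10 = \left(3 \cdot \frac{1}{6} + 1 \left(- \frac{1}{3}\right)\right) + 10 = \left(\frac{1}{2} - \frac{1}{3}\right) + 10 = \frac{1}{6} + 10 = \frac{61}{6} \approx 10.167$)
$b^{4} = \left(\frac{61}{6}\right)^{4} = \frac{13845841}{1296}$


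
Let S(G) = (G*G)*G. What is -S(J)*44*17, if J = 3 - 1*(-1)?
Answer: -47872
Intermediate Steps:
J = 4 (J = 3 + 1 = 4)
S(G) = G**3 (S(G) = G**2*G = G**3)
-S(J)*44*17 = -4**3*44*17 = -64*44*17 = -2816*17 = -1*47872 = -47872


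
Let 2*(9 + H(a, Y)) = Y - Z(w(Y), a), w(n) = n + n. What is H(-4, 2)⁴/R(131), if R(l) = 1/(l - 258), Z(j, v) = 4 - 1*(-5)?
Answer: -49609375/16 ≈ -3.1006e+6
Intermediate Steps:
w(n) = 2*n
Z(j, v) = 9 (Z(j, v) = 4 + 5 = 9)
R(l) = 1/(-258 + l)
H(a, Y) = -27/2 + Y/2 (H(a, Y) = -9 + (Y - 1*9)/2 = -9 + (Y - 9)/2 = -9 + (-9 + Y)/2 = -9 + (-9/2 + Y/2) = -27/2 + Y/2)
H(-4, 2)⁴/R(131) = (-27/2 + (½)*2)⁴/(1/(-258 + 131)) = (-27/2 + 1)⁴/(1/(-127)) = (-25/2)⁴/(-1/127) = (390625/16)*(-127) = -49609375/16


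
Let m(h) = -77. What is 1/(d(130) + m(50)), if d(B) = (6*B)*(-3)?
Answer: -1/2417 ≈ -0.00041374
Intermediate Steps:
d(B) = -18*B
1/(d(130) + m(50)) = 1/(-18*130 - 77) = 1/(-2340 - 77) = 1/(-2417) = -1/2417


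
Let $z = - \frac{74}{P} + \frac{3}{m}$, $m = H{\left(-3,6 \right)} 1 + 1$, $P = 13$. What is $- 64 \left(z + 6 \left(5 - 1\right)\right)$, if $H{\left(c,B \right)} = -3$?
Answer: $- \frac{13984}{13} \approx -1075.7$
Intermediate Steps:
$m = -2$ ($m = \left(-3\right) 1 + 1 = -3 + 1 = -2$)
$z = - \frac{187}{26}$ ($z = - \frac{74}{13} + \frac{3}{-2} = \left(-74\right) \frac{1}{13} + 3 \left(- \frac{1}{2}\right) = - \frac{74}{13} - \frac{3}{2} = - \frac{187}{26} \approx -7.1923$)
$- 64 \left(z + 6 \left(5 - 1\right)\right) = - 64 \left(- \frac{187}{26} + 6 \left(5 - 1\right)\right) = - 64 \left(- \frac{187}{26} + 6 \cdot 4\right) = - 64 \left(- \frac{187}{26} + 24\right) = \left(-64\right) \frac{437}{26} = - \frac{13984}{13}$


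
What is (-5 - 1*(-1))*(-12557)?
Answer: 50228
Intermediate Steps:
(-5 - 1*(-1))*(-12557) = (-5 + 1)*(-12557) = -4*(-12557) = 50228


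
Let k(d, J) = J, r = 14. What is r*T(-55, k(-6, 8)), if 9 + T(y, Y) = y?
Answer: -896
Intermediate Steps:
T(y, Y) = -9 + y
r*T(-55, k(-6, 8)) = 14*(-9 - 55) = 14*(-64) = -896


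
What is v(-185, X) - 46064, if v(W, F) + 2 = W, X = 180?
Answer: -46251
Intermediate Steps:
v(W, F) = -2 + W
v(-185, X) - 46064 = (-2 - 185) - 46064 = -187 - 46064 = -46251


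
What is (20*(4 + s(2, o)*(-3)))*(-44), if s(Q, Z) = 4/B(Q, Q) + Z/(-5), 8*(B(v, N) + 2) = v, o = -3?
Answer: -55792/7 ≈ -7970.3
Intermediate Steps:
B(v, N) = -2 + v/8
s(Q, Z) = 4/(-2 + Q/8) - Z/5 (s(Q, Z) = 4/(-2 + Q/8) + Z/(-5) = 4/(-2 + Q/8) + Z*(-⅕) = 4/(-2 + Q/8) - Z/5)
(20*(4 + s(2, o)*(-3)))*(-44) = (20*(4 + ((160 - 1*(-3)*(-16 + 2))/(5*(-16 + 2)))*(-3)))*(-44) = (20*(4 + ((⅕)*(160 - 1*(-3)*(-14))/(-14))*(-3)))*(-44) = (20*(4 + ((⅕)*(-1/14)*(160 - 42))*(-3)))*(-44) = (20*(4 + ((⅕)*(-1/14)*118)*(-3)))*(-44) = (20*(4 - 59/35*(-3)))*(-44) = (20*(4 + 177/35))*(-44) = (20*(317/35))*(-44) = (1268/7)*(-44) = -55792/7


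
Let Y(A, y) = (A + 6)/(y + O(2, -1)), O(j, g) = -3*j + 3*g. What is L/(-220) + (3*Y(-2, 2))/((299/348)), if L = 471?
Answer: -1904523/460460 ≈ -4.1361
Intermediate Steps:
Y(A, y) = (6 + A)/(-9 + y) (Y(A, y) = (A + 6)/(y + (-3*2 + 3*(-1))) = (6 + A)/(y + (-6 - 3)) = (6 + A)/(y - 9) = (6 + A)/(-9 + y))
L/(-220) + (3*Y(-2, 2))/((299/348)) = 471/(-220) + (3*((6 - 2)/(-9 + 2)))/((299/348)) = 471*(-1/220) + (3*(4/(-7)))/((299*(1/348))) = -471/220 + (3*(-⅐*4))/(299/348) = -471/220 + (3*(-4/7))*(348/299) = -471/220 - 12/7*348/299 = -471/220 - 4176/2093 = -1904523/460460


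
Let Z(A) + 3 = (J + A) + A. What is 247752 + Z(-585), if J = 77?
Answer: 246656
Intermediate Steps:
Z(A) = 74 + 2*A (Z(A) = -3 + ((77 + A) + A) = -3 + (77 + 2*A) = 74 + 2*A)
247752 + Z(-585) = 247752 + (74 + 2*(-585)) = 247752 + (74 - 1170) = 247752 - 1096 = 246656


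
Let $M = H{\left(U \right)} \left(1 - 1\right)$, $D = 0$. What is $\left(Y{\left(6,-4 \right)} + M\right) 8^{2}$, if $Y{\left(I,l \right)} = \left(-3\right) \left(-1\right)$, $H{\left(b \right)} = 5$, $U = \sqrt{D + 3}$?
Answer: $192$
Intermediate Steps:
$U = \sqrt{3}$ ($U = \sqrt{0 + 3} = \sqrt{3} \approx 1.732$)
$Y{\left(I,l \right)} = 3$
$M = 0$ ($M = 5 \left(1 - 1\right) = 5 \cdot 0 = 0$)
$\left(Y{\left(6,-4 \right)} + M\right) 8^{2} = \left(3 + 0\right) 8^{2} = 3 \cdot 64 = 192$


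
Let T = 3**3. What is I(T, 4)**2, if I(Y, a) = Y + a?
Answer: 961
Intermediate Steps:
T = 27
I(T, 4)**2 = (27 + 4)**2 = 31**2 = 961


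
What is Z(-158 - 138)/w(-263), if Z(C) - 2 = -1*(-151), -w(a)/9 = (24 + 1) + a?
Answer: 1/14 ≈ 0.071429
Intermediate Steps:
w(a) = -225 - 9*a (w(a) = -9*((24 + 1) + a) = -9*(25 + a) = -225 - 9*a)
Z(C) = 153 (Z(C) = 2 - 1*(-151) = 2 + 151 = 153)
Z(-158 - 138)/w(-263) = 153/(-225 - 9*(-263)) = 153/(-225 + 2367) = 153/2142 = 153*(1/2142) = 1/14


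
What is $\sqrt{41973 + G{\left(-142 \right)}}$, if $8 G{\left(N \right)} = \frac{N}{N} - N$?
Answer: $\frac{\sqrt{671854}}{4} \approx 204.92$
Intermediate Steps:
$G{\left(N \right)} = \frac{1}{8} - \frac{N}{8}$ ($G{\left(N \right)} = \frac{\frac{N}{N} - N}{8} = \frac{1 - N}{8} = \frac{1}{8} - \frac{N}{8}$)
$\sqrt{41973 + G{\left(-142 \right)}} = \sqrt{41973 + \left(\frac{1}{8} - - \frac{71}{4}\right)} = \sqrt{41973 + \left(\frac{1}{8} + \frac{71}{4}\right)} = \sqrt{41973 + \frac{143}{8}} = \sqrt{\frac{335927}{8}} = \frac{\sqrt{671854}}{4}$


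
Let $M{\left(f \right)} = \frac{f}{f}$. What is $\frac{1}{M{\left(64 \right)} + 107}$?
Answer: $\frac{1}{108} \approx 0.0092593$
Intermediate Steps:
$M{\left(f \right)} = 1$
$\frac{1}{M{\left(64 \right)} + 107} = \frac{1}{1 + 107} = \frac{1}{108}$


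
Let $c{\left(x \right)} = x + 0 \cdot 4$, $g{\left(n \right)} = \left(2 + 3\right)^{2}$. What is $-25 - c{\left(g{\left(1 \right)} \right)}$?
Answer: $-50$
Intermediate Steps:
$g{\left(n \right)} = 25$ ($g{\left(n \right)} = 5^{2} = 25$)
$c{\left(x \right)} = x$ ($c{\left(x \right)} = x + 0 = x$)
$-25 - c{\left(g{\left(1 \right)} \right)} = -25 - 25 = -50$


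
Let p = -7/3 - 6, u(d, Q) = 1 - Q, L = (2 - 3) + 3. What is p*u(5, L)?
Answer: 25/3 ≈ 8.3333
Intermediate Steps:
L = 2 (L = -1 + 3 = 2)
p = -25/3 (p = -7*⅓ - 6 = -7/3 - 6 = -25/3 ≈ -8.3333)
p*u(5, L) = -25*(1 - 1*2)/3 = -25*(1 - 2)/3 = -25/3*(-1) = 25/3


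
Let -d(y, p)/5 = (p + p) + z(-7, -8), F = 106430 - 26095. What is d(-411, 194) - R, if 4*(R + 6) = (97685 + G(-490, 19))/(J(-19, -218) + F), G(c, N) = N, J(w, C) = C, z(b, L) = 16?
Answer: -161380064/80117 ≈ -2014.3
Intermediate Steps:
F = 80335
d(y, p) = -80 - 10*p (d(y, p) = -5*((p + p) + 16) = -5*(2*p + 16) = -5*(16 + 2*p) = -80 - 10*p)
R = -456276/80117 (R = -6 + ((97685 + 19)/(-218 + 80335))/4 = -6 + (97704/80117)/4 = -6 + (97704*(1/80117))/4 = -6 + (¼)*(97704/80117) = -6 + 24426/80117 = -456276/80117 ≈ -5.6951)
d(-411, 194) - R = (-80 - 10*194) - 1*(-456276/80117) = (-80 - 1940) + 456276/80117 = -2020 + 456276/80117 = -161380064/80117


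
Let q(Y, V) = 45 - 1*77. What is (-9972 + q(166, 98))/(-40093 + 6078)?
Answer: 10004/34015 ≈ 0.29411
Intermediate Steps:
q(Y, V) = -32 (q(Y, V) = 45 - 77 = -32)
(-9972 + q(166, 98))/(-40093 + 6078) = (-9972 - 32)/(-40093 + 6078) = -10004/(-34015) = -10004*(-1/34015) = 10004/34015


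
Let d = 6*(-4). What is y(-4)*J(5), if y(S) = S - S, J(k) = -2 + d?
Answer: 0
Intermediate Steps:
d = -24
J(k) = -26 (J(k) = -2 - 24 = -26)
y(S) = 0
y(-4)*J(5) = 0*(-26) = 0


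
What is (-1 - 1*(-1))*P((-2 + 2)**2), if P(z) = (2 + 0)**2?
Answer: 0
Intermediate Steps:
P(z) = 4 (P(z) = 2**2 = 4)
(-1 - 1*(-1))*P((-2 + 2)**2) = (-1 - 1*(-1))*4 = (-1 + 1)*4 = 0*4 = 0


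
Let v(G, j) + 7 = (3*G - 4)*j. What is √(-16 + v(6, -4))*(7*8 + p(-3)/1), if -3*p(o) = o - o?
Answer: 56*I*√79 ≈ 497.74*I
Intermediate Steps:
p(o) = 0 (p(o) = -(o - o)/3 = -⅓*0 = 0)
v(G, j) = -7 + j*(-4 + 3*G) (v(G, j) = -7 + (3*G - 4)*j = -7 + (-4 + 3*G)*j = -7 + j*(-4 + 3*G))
√(-16 + v(6, -4))*(7*8 + p(-3)/1) = √(-16 + (-7 - 4*(-4) + 3*6*(-4)))*(7*8 + 0/1) = √(-16 + (-7 + 16 - 72))*(56 + 0*1) = √(-16 - 63)*(56 + 0) = √(-79)*56 = (I*√79)*56 = 56*I*√79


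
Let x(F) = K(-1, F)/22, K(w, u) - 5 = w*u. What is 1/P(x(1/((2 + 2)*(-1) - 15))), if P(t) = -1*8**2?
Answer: -1/64 ≈ -0.015625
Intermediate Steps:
K(w, u) = 5 + u*w (K(w, u) = 5 + w*u = 5 + u*w)
x(F) = 5/22 - F/22 (x(F) = (5 + F*(-1))/22 = (5 - F)*(1/22) = 5/22 - F/22)
P(t) = -64 (P(t) = -1*64 = -64)
1/P(x(1/((2 + 2)*(-1) - 15))) = 1/(-64) = -1/64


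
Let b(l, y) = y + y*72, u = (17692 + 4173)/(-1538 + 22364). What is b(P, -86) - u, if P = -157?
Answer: -130767493/20826 ≈ -6279.0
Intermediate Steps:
u = 21865/20826 ≈ 1.0499
b(l, y) = 73*y (b(l, y) = y + 72*y = 73*y)
b(P, -86) - u = 73*(-86) - 1*21865/20826 = -6278 - 21865/20826 = -130767493/20826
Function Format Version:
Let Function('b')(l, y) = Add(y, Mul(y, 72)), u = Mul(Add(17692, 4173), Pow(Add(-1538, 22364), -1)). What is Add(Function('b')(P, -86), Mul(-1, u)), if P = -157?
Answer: Rational(-130767493, 20826) ≈ -6279.0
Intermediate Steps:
u = Rational(21865, 20826) (u = Mul(21865, Pow(20826, -1)) = Mul(21865, Rational(1, 20826)) = Rational(21865, 20826) ≈ 1.0499)
Function('b')(l, y) = Mul(73, y) (Function('b')(l, y) = Add(y, Mul(72, y)) = Mul(73, y))
Add(Function('b')(P, -86), Mul(-1, u)) = Add(Mul(73, -86), Mul(-1, Rational(21865, 20826))) = Add(-6278, Rational(-21865, 20826)) = Rational(-130767493, 20826)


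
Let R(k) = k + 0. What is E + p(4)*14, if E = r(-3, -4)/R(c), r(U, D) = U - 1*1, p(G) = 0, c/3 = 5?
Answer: -4/15 ≈ -0.26667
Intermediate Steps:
c = 15 (c = 3*5 = 15)
r(U, D) = -1 + U (r(U, D) = U - 1 = -1 + U)
R(k) = k
E = -4/15 (E = (-1 - 3)/15 = -4*1/15 = -4/15 ≈ -0.26667)
E + p(4)*14 = -4/15 + 0*14 = -4/15 + 0 = -4/15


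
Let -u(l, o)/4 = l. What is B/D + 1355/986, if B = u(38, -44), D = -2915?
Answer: 4099697/2874190 ≈ 1.4264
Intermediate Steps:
u(l, o) = -4*l
B = -152 (B = -4*38 = -152)
B/D + 1355/986 = -152/(-2915) + 1355/986 = -152*(-1/2915) + 1355*(1/986) = 152/2915 + 1355/986 = 4099697/2874190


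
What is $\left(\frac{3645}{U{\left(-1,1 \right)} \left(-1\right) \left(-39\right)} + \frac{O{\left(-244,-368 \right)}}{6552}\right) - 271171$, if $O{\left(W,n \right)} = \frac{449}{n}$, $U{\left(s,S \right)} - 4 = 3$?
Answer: $- \frac{653797968065}{2411136} \approx -2.7116 \cdot 10^{5}$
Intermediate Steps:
$U{\left(s,S \right)} = 7$ ($U{\left(s,S \right)} = 4 + 3 = 7$)
$\left(\frac{3645}{U{\left(-1,1 \right)} \left(-1\right) \left(-39\right)} + \frac{O{\left(-244,-368 \right)}}{6552}\right) - 271171 = \left(\frac{3645}{7 \left(-1\right) \left(-39\right)} + \frac{449 \frac{1}{-368}}{6552}\right) - 271171 = \left(\frac{3645}{\left(-7\right) \left(-39\right)} + 449 \left(- \frac{1}{368}\right) \frac{1}{6552}\right) - 271171 = \left(\frac{3645}{273} - \frac{449}{2411136}\right) - 271171 = \left(3645 \cdot \frac{1}{273} - \frac{449}{2411136}\right) - 271171 = \left(\frac{1215}{91} - \frac{449}{2411136}\right) - 271171 = \frac{32192191}{2411136} - 271171 = - \frac{653797968065}{2411136}$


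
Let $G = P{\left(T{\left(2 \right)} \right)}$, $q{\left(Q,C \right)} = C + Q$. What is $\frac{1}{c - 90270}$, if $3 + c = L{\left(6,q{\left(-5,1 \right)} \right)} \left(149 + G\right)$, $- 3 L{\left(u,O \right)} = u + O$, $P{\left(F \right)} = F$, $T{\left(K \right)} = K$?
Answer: $- \frac{3}{271121} \approx -1.1065 \cdot 10^{-5}$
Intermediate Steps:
$L{\left(u,O \right)} = - \frac{O}{3} - \frac{u}{3}$ ($L{\left(u,O \right)} = - \frac{u + O}{3} = - \frac{O + u}{3} = - \frac{O}{3} - \frac{u}{3}$)
$G = 2$
$c = - \frac{311}{3}$ ($c = -3 + \left(- \frac{1 - 5}{3} - 2\right) \left(149 + 2\right) = -3 + \left(\left(- \frac{1}{3}\right) \left(-4\right) - 2\right) 151 = -3 + \left(\frac{4}{3} - 2\right) 151 = -3 - \frac{302}{3} = - \frac{311}{3} \approx -103.67$)
$\frac{1}{c - 90270} = \frac{1}{- \frac{311}{3} - 90270} = \frac{1}{- \frac{271121}{3}} = - \frac{3}{271121}$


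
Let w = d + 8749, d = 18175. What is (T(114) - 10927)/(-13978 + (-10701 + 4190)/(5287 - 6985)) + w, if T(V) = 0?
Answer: 638874806938/23728133 ≈ 26925.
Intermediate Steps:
w = 26924 (w = 18175 + 8749 = 26924)
(T(114) - 10927)/(-13978 + (-10701 + 4190)/(5287 - 6985)) + w = (0 - 10927)/(-13978 + (-10701 + 4190)/(5287 - 6985)) + 26924 = -10927/(-13978 - 6511/(-1698)) + 26924 = -10927/(-13978 - 6511*(-1/1698)) + 26924 = -10927/(-13978 + 6511/1698) + 26924 = -10927/(-23728133/1698) + 26924 = -10927*(-1698/23728133) + 26924 = 18554046/23728133 + 26924 = 638874806938/23728133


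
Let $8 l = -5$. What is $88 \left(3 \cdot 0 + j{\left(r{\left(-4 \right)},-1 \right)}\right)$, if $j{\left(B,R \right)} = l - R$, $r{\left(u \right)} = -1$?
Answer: $33$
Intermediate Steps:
$l = - \frac{5}{8}$ ($l = \frac{1}{8} \left(-5\right) = - \frac{5}{8} \approx -0.625$)
$j{\left(B,R \right)} = - \frac{5}{8} - R$
$88 \left(3 \cdot 0 + j{\left(r{\left(-4 \right)},-1 \right)}\right) = 88 \left(3 \cdot 0 - - \frac{3}{8}\right) = 88 \left(0 + \left(- \frac{5}{8} + 1\right)\right) = 88 \left(0 + \frac{3}{8}\right) = 88 \cdot \frac{3}{8} = 33$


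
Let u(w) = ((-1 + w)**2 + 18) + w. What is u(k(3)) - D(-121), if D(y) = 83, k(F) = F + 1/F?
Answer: -506/9 ≈ -56.222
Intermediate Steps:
u(w) = 18 + w + (-1 + w)**2 (u(w) = (18 + (-1 + w)**2) + w = 18 + w + (-1 + w)**2)
u(k(3)) - D(-121) = (19 + (3 + 1/3)**2 - (3 + 1/3)) - 1*83 = (19 + (3 + 1/3)**2 - (3 + 1/3)) - 83 = (19 + (10/3)**2 - 1*10/3) - 83 = (19 + 100/9 - 10/3) - 83 = 241/9 - 83 = -506/9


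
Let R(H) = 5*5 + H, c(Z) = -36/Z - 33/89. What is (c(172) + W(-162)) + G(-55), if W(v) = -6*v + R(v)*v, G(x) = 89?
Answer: 88994665/3827 ≈ 23254.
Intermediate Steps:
c(Z) = -33/89 - 36/Z (c(Z) = -36/Z - 33*1/89 = -36/Z - 33/89 = -33/89 - 36/Z)
R(H) = 25 + H
W(v) = -6*v + v*(25 + v) (W(v) = -6*v + (25 + v)*v = -6*v + v*(25 + v))
(c(172) + W(-162)) + G(-55) = ((-33/89 - 36/172) - 162*(19 - 162)) + 89 = ((-33/89 - 36*1/172) - 162*(-143)) + 89 = ((-33/89 - 9/43) + 23166) + 89 = (-2220/3827 + 23166) + 89 = 88654062/3827 + 89 = 88994665/3827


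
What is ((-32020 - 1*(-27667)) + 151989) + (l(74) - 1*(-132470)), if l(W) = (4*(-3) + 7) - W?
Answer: 280027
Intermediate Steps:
l(W) = -5 - W (l(W) = (-12 + 7) - W = -5 - W)
((-32020 - 1*(-27667)) + 151989) + (l(74) - 1*(-132470)) = ((-32020 - 1*(-27667)) + 151989) + ((-5 - 1*74) - 1*(-132470)) = ((-32020 + 27667) + 151989) + ((-5 - 74) + 132470) = (-4353 + 151989) + (-79 + 132470) = 147636 + 132391 = 280027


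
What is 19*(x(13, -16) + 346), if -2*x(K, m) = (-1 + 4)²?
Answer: 12977/2 ≈ 6488.5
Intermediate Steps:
x(K, m) = -9/2 (x(K, m) = -(-1 + 4)²/2 = -½*3² = -½*9 = -9/2)
19*(x(13, -16) + 346) = 19*(-9/2 + 346) = 19*(683/2) = 12977/2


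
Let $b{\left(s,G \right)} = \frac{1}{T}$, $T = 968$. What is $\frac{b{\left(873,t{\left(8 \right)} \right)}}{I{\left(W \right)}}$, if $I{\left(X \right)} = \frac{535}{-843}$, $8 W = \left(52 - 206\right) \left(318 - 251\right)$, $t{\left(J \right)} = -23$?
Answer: $- \frac{843}{517880} \approx -0.0016278$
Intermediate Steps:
$b{\left(s,G \right)} = \frac{1}{968}$
$W = - \frac{5159}{4}$ ($W = \frac{\left(52 - 206\right) \left(318 - 251\right)}{8} = \frac{\left(-154\right) 67}{8} = \frac{1}{8} \left(-10318\right) = - \frac{5159}{4} \approx -1289.8$)
$I{\left(X \right)} = - \frac{535}{843}$ ($I{\left(X \right)} = 535 \left(- \frac{1}{843}\right) = - \frac{535}{843}$)
$\frac{b{\left(873,t{\left(8 \right)} \right)}}{I{\left(W \right)}} = \frac{1}{968 \left(- \frac{535}{843}\right)} = \frac{1}{968} \left(- \frac{843}{535}\right) = - \frac{843}{517880}$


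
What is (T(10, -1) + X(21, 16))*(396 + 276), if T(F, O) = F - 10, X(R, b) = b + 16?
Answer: 21504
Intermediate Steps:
X(R, b) = 16 + b
T(F, O) = -10 + F
(T(10, -1) + X(21, 16))*(396 + 276) = ((-10 + 10) + (16 + 16))*(396 + 276) = (0 + 32)*672 = 32*672 = 21504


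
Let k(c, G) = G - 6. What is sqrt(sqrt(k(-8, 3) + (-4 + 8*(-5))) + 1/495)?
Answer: sqrt(55 + 27225*I*sqrt(47))/165 ≈ 1.8517 + 1.8512*I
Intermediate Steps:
k(c, G) = -6 + G
sqrt(sqrt(k(-8, 3) + (-4 + 8*(-5))) + 1/495) = sqrt(sqrt((-6 + 3) + (-4 + 8*(-5))) + 1/495) = sqrt(sqrt(-3 + (-4 - 40)) + 1/495) = sqrt(sqrt(-3 - 44) + 1/495) = sqrt(sqrt(-47) + 1/495) = sqrt(I*sqrt(47) + 1/495) = sqrt(1/495 + I*sqrt(47))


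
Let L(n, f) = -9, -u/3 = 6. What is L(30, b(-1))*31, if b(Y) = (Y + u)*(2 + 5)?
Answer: -279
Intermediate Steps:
u = -18 (u = -3*6 = -18)
b(Y) = -126 + 7*Y (b(Y) = (Y - 18)*(2 + 5) = (-18 + Y)*7 = -126 + 7*Y)
L(30, b(-1))*31 = -9*31 = -279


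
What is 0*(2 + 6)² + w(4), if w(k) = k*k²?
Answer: 64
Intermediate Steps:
w(k) = k³
0*(2 + 6)² + w(4) = 0*(2 + 6)² + 4³ = 0*8² + 64 = 0*64 + 64 = 0 + 64 = 64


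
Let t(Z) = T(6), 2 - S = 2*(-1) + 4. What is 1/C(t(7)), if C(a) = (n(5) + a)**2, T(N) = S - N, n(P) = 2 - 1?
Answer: 1/25 ≈ 0.040000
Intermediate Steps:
S = 0 (S = 2 - (2*(-1) + 4) = 2 - (-2 + 4) = 2 - 1*2 = 2 - 2 = 0)
n(P) = 1
T(N) = -N (T(N) = 0 - N = -N)
t(Z) = -6 (t(Z) = -1*6 = -6)
C(a) = (1 + a)**2
1/C(t(7)) = 1/((1 - 6)**2) = 1/((-5)**2) = 1/25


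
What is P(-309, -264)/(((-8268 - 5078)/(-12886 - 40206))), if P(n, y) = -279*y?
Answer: 1955272176/6673 ≈ 2.9301e+5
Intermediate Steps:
P(-309, -264)/(((-8268 - 5078)/(-12886 - 40206))) = (-279*(-264))/(((-8268 - 5078)/(-12886 - 40206))) = 73656/((-13346/(-53092))) = 73656/((-13346*(-1/53092))) = 73656/(6673/26546) = 73656*(26546/6673) = 1955272176/6673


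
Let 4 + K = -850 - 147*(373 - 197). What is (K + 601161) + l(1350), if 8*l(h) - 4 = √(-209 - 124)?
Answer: 1148871/2 + 3*I*√37/8 ≈ 5.7444e+5 + 2.281*I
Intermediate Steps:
l(h) = ½ + 3*I*√37/8 (l(h) = ½ + √(-209 - 124)/8 = ½ + √(-333)/8 = ½ + (3*I*√37)/8 = ½ + 3*I*√37/8)
K = -26726 (K = -4 + (-850 - 147*(373 - 197)) = -4 + (-850 - 147*176) = -4 + (-850 - 25872) = -4 - 26722 = -26726)
(K + 601161) + l(1350) = (-26726 + 601161) + (½ + 3*I*√37/8) = 574435 + (½ + 3*I*√37/8) = 1148871/2 + 3*I*√37/8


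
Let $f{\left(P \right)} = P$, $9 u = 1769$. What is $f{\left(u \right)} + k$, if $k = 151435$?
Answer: $\frac{1364684}{9} \approx 1.5163 \cdot 10^{5}$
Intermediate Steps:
$u = \frac{1769}{9}$ ($u = \frac{1}{9} \cdot 1769 = \frac{1769}{9} \approx 196.56$)
$f{\left(u \right)} + k = \frac{1769}{9} + 151435 = \frac{1364684}{9}$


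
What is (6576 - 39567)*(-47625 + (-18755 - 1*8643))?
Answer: 2475083793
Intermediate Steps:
(6576 - 39567)*(-47625 + (-18755 - 1*8643)) = -32991*(-47625 + (-18755 - 8643)) = -32991*(-47625 - 27398) = -32991*(-75023) = 2475083793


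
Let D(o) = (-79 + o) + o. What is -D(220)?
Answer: -361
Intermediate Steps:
D(o) = -79 + 2*o
-D(220) = -(-79 + 2*220) = -(-79 + 440) = -1*361 = -361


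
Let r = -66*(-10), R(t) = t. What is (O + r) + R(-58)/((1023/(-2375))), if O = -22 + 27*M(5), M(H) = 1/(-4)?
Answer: 3134075/4092 ≈ 765.90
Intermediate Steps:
M(H) = -¼
r = 660
O = -115/4 (O = -22 + 27*(-¼) = -22 - 27/4 = -115/4 ≈ -28.750)
(O + r) + R(-58)/((1023/(-2375))) = (-115/4 + 660) - 58/(1023/(-2375)) = 2525/4 - 58/(1023*(-1/2375)) = 2525/4 - 58/(-1023/2375) = 2525/4 - 58*(-2375/1023) = 2525/4 + 137750/1023 = 3134075/4092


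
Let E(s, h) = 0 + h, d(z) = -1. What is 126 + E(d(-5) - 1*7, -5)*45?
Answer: -99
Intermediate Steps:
E(s, h) = h
126 + E(d(-5) - 1*7, -5)*45 = 126 - 5*45 = 126 - 225 = -99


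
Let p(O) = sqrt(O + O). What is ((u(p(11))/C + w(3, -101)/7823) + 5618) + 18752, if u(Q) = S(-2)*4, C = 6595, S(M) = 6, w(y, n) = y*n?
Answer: 1257311922917/51592685 ≈ 24370.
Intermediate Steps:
w(y, n) = n*y
p(O) = sqrt(2)*sqrt(O) (p(O) = sqrt(2*O) = sqrt(2)*sqrt(O))
u(Q) = 24 (u(Q) = 6*4 = 24)
((u(p(11))/C + w(3, -101)/7823) + 5618) + 18752 = ((24/6595 - 101*3/7823) + 5618) + 18752 = ((24*(1/6595) - 303*1/7823) + 5618) + 18752 = ((24/6595 - 303/7823) + 5618) + 18752 = (-1810533/51592685 + 5618) + 18752 = 289845893797/51592685 + 18752 = 1257311922917/51592685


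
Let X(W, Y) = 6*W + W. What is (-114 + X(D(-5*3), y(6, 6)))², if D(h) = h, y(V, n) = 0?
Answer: 47961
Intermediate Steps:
X(W, Y) = 7*W
(-114 + X(D(-5*3), y(6, 6)))² = (-114 + 7*(-5*3))² = (-114 + 7*(-15))² = (-114 - 105)² = (-219)² = 47961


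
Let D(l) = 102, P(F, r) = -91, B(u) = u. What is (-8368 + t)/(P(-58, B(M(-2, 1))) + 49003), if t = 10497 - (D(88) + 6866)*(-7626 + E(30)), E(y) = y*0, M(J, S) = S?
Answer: 53140097/48912 ≈ 1086.4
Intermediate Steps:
E(y) = 0
t = 53148465 (t = 10497 - (102 + 6866)*(-7626 + 0) = 10497 - 6968*(-7626) = 10497 - 1*(-53137968) = 10497 + 53137968 = 53148465)
(-8368 + t)/(P(-58, B(M(-2, 1))) + 49003) = (-8368 + 53148465)/(-91 + 49003) = 53140097/48912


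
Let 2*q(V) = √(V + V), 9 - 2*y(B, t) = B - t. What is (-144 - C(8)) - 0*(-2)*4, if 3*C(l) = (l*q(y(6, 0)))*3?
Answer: -144 - 4*√3 ≈ -150.93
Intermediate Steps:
y(B, t) = 9/2 + t/2 - B/2 (y(B, t) = 9/2 - (B - t)/2 = 9/2 + (t/2 - B/2) = 9/2 + t/2 - B/2)
q(V) = √2*√V/2 (q(V) = √(V + V)/2 = √(2*V)/2 = (√2*√V)/2 = √2*√V/2)
C(l) = l*√3/2 (C(l) = ((l*(√2*√(9/2 + (½)*0 - ½*6)/2))*3)/3 = ((l*(√2*√(9/2 + 0 - 3)/2))*3)/3 = ((l*(√2*√(3/2)/2))*3)/3 = ((l*(√2*(√6/2)/2))*3)/3 = ((l*(√3/2))*3)/3 = ((l*√3/2)*3)/3 = (3*l*√3/2)/3 = l*√3/2)
(-144 - C(8)) - 0*(-2)*4 = (-144 - 8*√3/2) - 0*(-2)*4 = (-144 - 4*√3) - 0*4 = (-144 - 4*√3) - 1*0 = (-144 - 4*√3) + 0 = -144 - 4*√3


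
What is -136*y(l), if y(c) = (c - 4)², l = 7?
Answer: -1224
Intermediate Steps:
y(c) = (-4 + c)²
-136*y(l) = -136*(-4 + 7)² = -136*3² = -136*9 = -1224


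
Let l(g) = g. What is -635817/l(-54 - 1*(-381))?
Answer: -211939/109 ≈ -1944.4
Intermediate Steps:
-635817/l(-54 - 1*(-381)) = -635817/(-54 - 1*(-381)) = -635817/(-54 + 381) = -635817/327 = -635817*1/327 = -211939/109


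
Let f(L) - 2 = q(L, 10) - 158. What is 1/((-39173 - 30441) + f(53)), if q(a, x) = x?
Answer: -1/69760 ≈ -1.4335e-5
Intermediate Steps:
f(L) = -146 (f(L) = 2 + (10 - 158) = 2 - 148 = -146)
1/((-39173 - 30441) + f(53)) = 1/((-39173 - 30441) - 146) = 1/(-69614 - 146) = 1/(-69760) = -1/69760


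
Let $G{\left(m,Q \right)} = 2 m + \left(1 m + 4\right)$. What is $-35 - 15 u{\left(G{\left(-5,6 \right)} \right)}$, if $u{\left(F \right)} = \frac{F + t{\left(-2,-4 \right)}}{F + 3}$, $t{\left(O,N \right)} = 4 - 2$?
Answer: $- \frac{415}{8} \approx -51.875$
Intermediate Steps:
$G{\left(m,Q \right)} = 4 + 3 m$ ($G{\left(m,Q \right)} = 2 m + \left(m + 4\right) = 2 m + \left(4 + m\right) = 4 + 3 m$)
$t{\left(O,N \right)} = 2$
$u{\left(F \right)} = \frac{2 + F}{3 + F}$ ($u{\left(F \right)} = \frac{F + 2}{F + 3} = \frac{2 + F}{3 + F}$)
$-35 - 15 u{\left(G{\left(-5,6 \right)} \right)} = -35 - 15 \frac{2 + \left(4 + 3 \left(-5\right)\right)}{3 + \left(4 + 3 \left(-5\right)\right)} = -35 - 15 \frac{2 + \left(4 - 15\right)}{3 + \left(4 - 15\right)} = -35 - 15 \frac{2 - 11}{3 - 11} = -35 - 15 \frac{1}{-8} \left(-9\right) = -35 - 15 \left(\left(- \frac{1}{8}\right) \left(-9\right)\right) = -35 - \frac{135}{8} = - \frac{415}{8}$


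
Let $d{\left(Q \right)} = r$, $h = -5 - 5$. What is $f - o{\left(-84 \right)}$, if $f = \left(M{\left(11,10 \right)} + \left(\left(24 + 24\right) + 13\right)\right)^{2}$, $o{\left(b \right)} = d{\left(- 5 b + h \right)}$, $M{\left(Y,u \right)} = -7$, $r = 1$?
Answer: $2915$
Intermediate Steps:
$h = -10$ ($h = -5 - 5 = -10$)
$d{\left(Q \right)} = 1$
$o{\left(b \right)} = 1$
$f = 2916$ ($f = \left(-7 + \left(\left(24 + 24\right) + 13\right)\right)^{2} = \left(-7 + \left(48 + 13\right)\right)^{2} = \left(-7 + 61\right)^{2} = 54^{2} = 2916$)
$f - o{\left(-84 \right)} = 2916 - 1 = 2915$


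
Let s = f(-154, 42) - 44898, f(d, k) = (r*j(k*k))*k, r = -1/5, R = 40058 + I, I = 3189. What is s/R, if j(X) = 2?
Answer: -224574/216235 ≈ -1.0386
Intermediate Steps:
R = 43247 (R = 40058 + 3189 = 43247)
r = -⅕ (r = -1*⅕ = -⅕ ≈ -0.20000)
f(d, k) = -2*k/5 (f(d, k) = (-⅕*2)*k = -2*k/5)
s = -224574/5 (s = -⅖*42 - 44898 = -84/5 - 44898 = -224574/5 ≈ -44915.)
s/R = -224574/5/43247 = -224574/5*1/43247 = -224574/216235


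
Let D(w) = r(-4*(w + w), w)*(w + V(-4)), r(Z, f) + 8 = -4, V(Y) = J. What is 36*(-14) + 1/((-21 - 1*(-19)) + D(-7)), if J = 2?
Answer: -29231/58 ≈ -503.98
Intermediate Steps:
V(Y) = 2
r(Z, f) = -12 (r(Z, f) = -8 - 4 = -12)
D(w) = -24 - 12*w (D(w) = -12*(w + 2) = -12*(2 + w) = -24 - 12*w)
36*(-14) + 1/((-21 - 1*(-19)) + D(-7)) = 36*(-14) + 1/((-21 - 1*(-19)) + (-24 - 12*(-7))) = -504 + 1/((-21 + 19) + (-24 + 84)) = -504 + 1/(-2 + 60) = -504 + 1/58 = -29231/58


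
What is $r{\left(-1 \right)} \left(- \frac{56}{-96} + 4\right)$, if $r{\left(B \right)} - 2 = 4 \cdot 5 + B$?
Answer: $\frac{385}{4} \approx 96.25$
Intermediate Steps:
$r{\left(B \right)} = 22 + B$ ($r{\left(B \right)} = 2 + \left(4 \cdot 5 + B\right) = 2 + \left(20 + B\right) = 22 + B$)
$r{\left(-1 \right)} \left(- \frac{56}{-96} + 4\right) = \left(22 - 1\right) \left(- \frac{56}{-96} + 4\right) = 21 \left(\left(-56\right) \left(- \frac{1}{96}\right) + 4\right) = 21 \left(\frac{7}{12} + 4\right) = 21 \cdot \frac{55}{12} = \frac{385}{4}$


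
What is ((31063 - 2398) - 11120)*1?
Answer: 17545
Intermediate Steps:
((31063 - 2398) - 11120)*1 = (28665 - 11120)*1 = 17545*1 = 17545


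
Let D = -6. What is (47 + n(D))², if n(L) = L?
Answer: 1681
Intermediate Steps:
(47 + n(D))² = (47 - 6)² = 41² = 1681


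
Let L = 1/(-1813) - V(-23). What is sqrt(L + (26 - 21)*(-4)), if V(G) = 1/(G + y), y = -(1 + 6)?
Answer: I*sqrt(1205478870)/7770 ≈ 4.4685*I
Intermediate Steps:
y = -7 (y = -1*7 = -7)
V(G) = 1/(-7 + G) (V(G) = 1/(G - 7) = 1/(-7 + G))
L = 1783/54390 (L = 1/(-1813) - 1/(-7 - 23) = -1/1813 - 1/(-30) = -1/1813 - 1*(-1/30) = -1/1813 + 1/30 = 1783/54390 ≈ 0.032782)
sqrt(L + (26 - 21)*(-4)) = sqrt(1783/54390 + (26 - 21)*(-4)) = sqrt(1783/54390 + 5*(-4)) = sqrt(1783/54390 - 20) = sqrt(-1086017/54390) = I*sqrt(1205478870)/7770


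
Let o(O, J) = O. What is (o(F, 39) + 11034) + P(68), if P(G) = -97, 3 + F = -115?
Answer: 10819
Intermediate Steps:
F = -118 (F = -3 - 115 = -118)
(o(F, 39) + 11034) + P(68) = (-118 + 11034) - 97 = 10916 - 97 = 10819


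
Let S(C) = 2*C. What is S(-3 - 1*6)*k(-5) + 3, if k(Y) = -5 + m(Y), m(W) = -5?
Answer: 183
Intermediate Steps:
k(Y) = -10 (k(Y) = -5 - 5 = -10)
S(-3 - 1*6)*k(-5) + 3 = (2*(-3 - 1*6))*(-10) + 3 = (2*(-3 - 6))*(-10) + 3 = (2*(-9))*(-10) + 3 = -18*(-10) + 3 = 180 + 3 = 183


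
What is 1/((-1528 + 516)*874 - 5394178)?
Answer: -1/6278666 ≈ -1.5927e-7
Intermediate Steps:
1/((-1528 + 516)*874 - 5394178) = 1/(-1012*874 - 5394178) = 1/(-884488 - 5394178) = 1/(-6278666) = -1/6278666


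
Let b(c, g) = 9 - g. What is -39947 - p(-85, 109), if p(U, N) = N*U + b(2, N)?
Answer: -30582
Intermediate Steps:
p(U, N) = 9 - N + N*U (p(U, N) = N*U + (9 - N) = 9 - N + N*U)
-39947 - p(-85, 109) = -39947 - (9 - 1*109 + 109*(-85)) = -39947 - (9 - 109 - 9265) = -39947 - 1*(-9365) = -39947 + 9365 = -30582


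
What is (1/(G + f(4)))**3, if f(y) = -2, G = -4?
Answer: -1/216 ≈ -0.0046296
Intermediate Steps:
(1/(G + f(4)))**3 = (1/(-4 - 2))**3 = (1/(-6))**3 = (-1/6)**3 = -1/216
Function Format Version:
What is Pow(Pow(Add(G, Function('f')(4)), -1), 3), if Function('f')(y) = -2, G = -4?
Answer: Rational(-1, 216) ≈ -0.0046296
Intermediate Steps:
Pow(Pow(Add(G, Function('f')(4)), -1), 3) = Pow(Pow(Add(-4, -2), -1), 3) = Pow(Pow(-6, -1), 3) = Pow(Rational(-1, 6), 3) = Rational(-1, 216)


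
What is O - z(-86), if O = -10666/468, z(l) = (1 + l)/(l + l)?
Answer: -468583/20124 ≈ -23.285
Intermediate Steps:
z(l) = (1 + l)/(2*l) (z(l) = (1 + l)/((2*l)) = (1 + l)*(1/(2*l)) = (1 + l)/(2*l))
O = -5333/234 (O = -10666*1/468 = -5333/234 ≈ -22.791)
O - z(-86) = -5333/234 - (1 - 86)/(2*(-86)) = -5333/234 - (-1)*(-85)/(2*86) = -5333/234 - 1*85/172 = -5333/234 - 85/172 = -468583/20124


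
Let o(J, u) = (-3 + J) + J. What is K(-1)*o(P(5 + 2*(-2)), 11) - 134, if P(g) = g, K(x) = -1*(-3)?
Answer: -137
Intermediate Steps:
K(x) = 3
o(J, u) = -3 + 2*J
K(-1)*o(P(5 + 2*(-2)), 11) - 134 = 3*(-3 + 2*(5 + 2*(-2))) - 134 = 3*(-3 + 2*(5 - 4)) - 134 = 3*(-3 + 2*1) - 134 = 3*(-3 + 2) - 134 = 3*(-1) - 134 = -3 - 134 = -137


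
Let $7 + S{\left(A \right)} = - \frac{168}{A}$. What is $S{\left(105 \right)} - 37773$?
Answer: $- \frac{188908}{5} \approx -37782.0$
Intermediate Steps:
$S{\left(A \right)} = -7 - \frac{168}{A}$
$S{\left(105 \right)} - 37773 = \left(-7 - \frac{168}{105}\right) - 37773 = \left(-7 - \frac{8}{5}\right) - 37773 = - \frac{43}{5} - 37773 = - \frac{188908}{5}$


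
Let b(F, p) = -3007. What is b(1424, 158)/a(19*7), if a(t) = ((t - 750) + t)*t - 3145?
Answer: 3007/67517 ≈ 0.044537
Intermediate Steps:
a(t) = -3145 + t*(-750 + 2*t) (a(t) = ((-750 + t) + t)*t - 3145 = (-750 + 2*t)*t - 3145 = t*(-750 + 2*t) - 3145 = -3145 + t*(-750 + 2*t))
b(1424, 158)/a(19*7) = -3007/(-3145 - 14250*7 + 2*(19*7)²) = -3007/(-3145 - 750*133 + 2*133²) = -3007/(-3145 - 99750 + 2*17689) = -3007/(-3145 - 99750 + 35378) = -3007/(-67517) = -3007*(-1/67517) = 3007/67517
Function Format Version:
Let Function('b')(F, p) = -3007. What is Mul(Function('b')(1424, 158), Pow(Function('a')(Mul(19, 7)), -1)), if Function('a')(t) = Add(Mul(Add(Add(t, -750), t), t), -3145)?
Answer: Rational(3007, 67517) ≈ 0.044537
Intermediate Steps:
Function('a')(t) = Add(-3145, Mul(t, Add(-750, Mul(2, t)))) (Function('a')(t) = Add(Mul(Add(Add(-750, t), t), t), -3145) = Add(Mul(Add(-750, Mul(2, t)), t), -3145) = Add(Mul(t, Add(-750, Mul(2, t))), -3145) = Add(-3145, Mul(t, Add(-750, Mul(2, t)))))
Mul(Function('b')(1424, 158), Pow(Function('a')(Mul(19, 7)), -1)) = Mul(-3007, Pow(Add(-3145, Mul(-750, Mul(19, 7)), Mul(2, Pow(Mul(19, 7), 2))), -1)) = Mul(-3007, Pow(Add(-3145, Mul(-750, 133), Mul(2, Pow(133, 2))), -1)) = Mul(-3007, Pow(Add(-3145, -99750, Mul(2, 17689)), -1)) = Mul(-3007, Pow(Add(-3145, -99750, 35378), -1)) = Mul(-3007, Pow(-67517, -1)) = Mul(-3007, Rational(-1, 67517)) = Rational(3007, 67517)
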